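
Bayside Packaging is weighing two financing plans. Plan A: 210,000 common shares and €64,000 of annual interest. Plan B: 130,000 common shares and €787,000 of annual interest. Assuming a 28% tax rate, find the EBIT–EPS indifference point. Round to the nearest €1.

€1,961,875

At indifference, (EBIT − 64,000)(1 − t)/210,000 = (EBIT − 787,000)(1 − t)/130,000.
The (1 − t) factor cancels: (EBIT − 64,000) × 130,000 = (EBIT − 787,000) × 210,000.
Solving, EBIT = (787,000·210,000 − 64,000·130,000) / (210,000 − 130,000) = 156,950,000,000 / 80,000 = 1,961,875.00.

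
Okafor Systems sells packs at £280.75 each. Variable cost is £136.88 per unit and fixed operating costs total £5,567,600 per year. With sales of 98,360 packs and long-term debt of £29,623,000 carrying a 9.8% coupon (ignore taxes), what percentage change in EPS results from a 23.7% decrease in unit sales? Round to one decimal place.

-59.0%

Total contribution margin = 98,360 × £143.87 = £14,151,053.20.
Subtracting fixed costs: EBIT = £14,151,053.20 − £5,567,600 = £8,583,453.20.
After interest of £2,903,054.00, pre-tax earnings = £5,680,399.20.
DCL = total CM / (EBIT − I) = £14,151,053.20 / £5,680,399.20 = 2.4912.
%ΔEPS = DCL × %ΔSales = 2.4912 × -23.7% = -59.0%.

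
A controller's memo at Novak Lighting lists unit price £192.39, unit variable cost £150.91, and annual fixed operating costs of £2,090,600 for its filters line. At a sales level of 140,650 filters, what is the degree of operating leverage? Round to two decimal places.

1.56

At 140,650 units, contribution = 140,650 × £41.48 = £5,834,162.00.
EBIT = £5,834,162.00 − £2,090,600 = £3,743,562.00.
So DOL = total CM / EBIT = £5,834,162.00 / £3,743,562.00 = 1.5585.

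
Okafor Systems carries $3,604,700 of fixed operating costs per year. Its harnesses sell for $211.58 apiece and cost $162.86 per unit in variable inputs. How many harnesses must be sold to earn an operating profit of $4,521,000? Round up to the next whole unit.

Each unit contributes $211.58 − $162.86 = $48.72.
Required volume = (fixed costs + target profit) ÷ CM = ($3,604,700 + $4,521,000) ÷ $48.72 = 166,783.66, so 166,784 harnesses.

166,784 harnesses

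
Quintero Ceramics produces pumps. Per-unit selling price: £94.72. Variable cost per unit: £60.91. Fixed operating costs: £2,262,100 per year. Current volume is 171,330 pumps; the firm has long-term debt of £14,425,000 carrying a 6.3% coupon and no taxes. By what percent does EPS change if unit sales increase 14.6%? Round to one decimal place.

At 171,330 units, contribution = 171,330 × £33.81 = £5,792,667.30.
EBIT = £5,792,667.30 − £2,262,100 = £3,530,567.30.
Interest = £908,775.00, so EBIT − I = £2,621,792.30.
DCL = total CM / (EBIT − I) = £5,792,667.30 / £2,621,792.30 = 2.2094.
EPS therefore changes by 2.2094 × (+14.6%) = +32.3%.

+32.3%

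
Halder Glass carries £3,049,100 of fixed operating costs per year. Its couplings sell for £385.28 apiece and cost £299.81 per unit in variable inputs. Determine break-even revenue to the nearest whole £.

£13,744,674

CM per unit = £385.28 − £299.81 = £85.47; CM ratio = £85.47 / £385.28 = 0.2218.
Break-even revenue = fixed costs × price ÷ CM = £3,049,100 × £385.28 ÷ £85.47 = £13,744,674.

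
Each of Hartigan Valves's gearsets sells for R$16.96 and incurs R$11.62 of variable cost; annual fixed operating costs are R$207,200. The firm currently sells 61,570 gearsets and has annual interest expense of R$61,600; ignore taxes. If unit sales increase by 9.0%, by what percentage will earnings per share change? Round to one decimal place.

Total contribution margin = 61,570 × R$5.34 = R$328,783.80.
Operating income = contribution − fixed costs = R$328,783.80 − R$207,200 = R$121,583.80.
After interest of R$61,600.00, pre-tax earnings = R$59,983.80.
DCL = total CM / (EBIT − I) = R$328,783.80 / R$59,983.80 = 5.4812.
EPS therefore changes by 5.4812 × (+9.0%) = +49.3%.

+49.3%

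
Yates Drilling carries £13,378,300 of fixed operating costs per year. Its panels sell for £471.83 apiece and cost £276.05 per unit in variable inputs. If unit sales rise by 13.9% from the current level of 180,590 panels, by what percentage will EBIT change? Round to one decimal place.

+22.4%

Total contribution margin = 180,590 × £195.78 = £35,355,910.20.
Operating income = contribution − fixed costs = £35,355,910.20 − £13,378,300 = £21,977,610.20.
DOL = contribution ÷ EBIT = £35,355,910.20 ÷ £21,977,610.20 = 1.6087.
%ΔEBIT = DOL × %ΔSales = 1.6087 × +13.9% = +22.4%.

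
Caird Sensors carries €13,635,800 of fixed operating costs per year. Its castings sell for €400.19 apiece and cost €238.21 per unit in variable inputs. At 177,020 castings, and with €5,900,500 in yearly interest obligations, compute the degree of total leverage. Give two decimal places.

3.14

Total contribution margin = 177,020 × €161.98 = €28,673,699.60.
Operating income = contribution − fixed costs = €28,673,699.60 − €13,635,800 = €15,037,899.60. Interest = €5,900,500.00.
DOL = €28,673,699.60 ÷ €15,037,899.60 = 1.9068; DFL = €15,037,899.60 ÷ €9,137,399.60 = 1.6458.
DCL = DOL × DFL = 1.9068 × 1.6458 = 3.1382.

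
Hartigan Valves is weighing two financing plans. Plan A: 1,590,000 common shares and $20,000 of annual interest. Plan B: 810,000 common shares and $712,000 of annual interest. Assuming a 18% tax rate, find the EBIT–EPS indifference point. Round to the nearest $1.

At indifference, (EBIT − 20,000)(1 − t)/1,590,000 = (EBIT − 712,000)(1 − t)/810,000.
Cancelling (1 − t) and cross-multiplying: 810,000·(EBIT − 20,000) = 1,590,000·(EBIT − 712,000).
Solving, EBIT = (712,000·1,590,000 − 20,000·810,000) / (1,590,000 − 810,000) = 1,115,880,000,000 / 780,000 = 1,430,615.38.

$1,430,615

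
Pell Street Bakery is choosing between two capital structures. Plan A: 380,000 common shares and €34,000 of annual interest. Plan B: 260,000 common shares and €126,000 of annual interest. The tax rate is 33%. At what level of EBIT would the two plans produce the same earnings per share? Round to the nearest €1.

At indifference, (EBIT − 34,000)(1 − t)/380,000 = (EBIT − 126,000)(1 − t)/260,000.
The (1 − t) factor cancels: (EBIT − 34,000) × 260,000 = (EBIT − 126,000) × 380,000.
Solving, EBIT = (126,000·380,000 − 34,000·260,000) / (380,000 − 260,000) = 39,040,000,000 / 120,000 = 325,333.33.

€325,333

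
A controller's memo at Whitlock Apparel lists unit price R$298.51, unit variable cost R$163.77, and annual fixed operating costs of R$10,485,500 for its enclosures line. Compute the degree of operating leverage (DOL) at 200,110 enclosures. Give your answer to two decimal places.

At 200,110 units, contribution = 200,110 × R$134.74 = R$26,962,821.40.
Operating income = contribution − fixed costs = R$26,962,821.40 − R$10,485,500 = R$16,477,321.40.
Degree of operating leverage = R$26,962,821.40 / R$16,477,321.40 = 1.6364.

1.64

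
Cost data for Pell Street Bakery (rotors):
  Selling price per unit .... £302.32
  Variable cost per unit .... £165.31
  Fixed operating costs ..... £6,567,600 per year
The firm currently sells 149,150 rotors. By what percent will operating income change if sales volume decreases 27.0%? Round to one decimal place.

-39.8%

Contribution at this volume is 149,150 × £137.01 = £20,435,041.50.
Subtracting fixed costs: EBIT = £20,435,041.50 − £6,567,600 = £13,867,441.50.
DOL = contribution ÷ EBIT = £20,435,041.50 ÷ £13,867,441.50 = 1.4736.
%ΔEBIT = DOL × %ΔSales = 1.4736 × -27.0% = -39.8%.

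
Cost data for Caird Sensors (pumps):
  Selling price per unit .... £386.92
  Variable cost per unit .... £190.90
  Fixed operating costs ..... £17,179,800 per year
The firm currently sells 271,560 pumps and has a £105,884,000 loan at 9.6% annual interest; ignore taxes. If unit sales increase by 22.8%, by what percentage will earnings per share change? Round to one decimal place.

+46.9%

Contribution at this volume is 271,560 × £196.02 = £53,231,191.20.
Subtracting fixed costs: EBIT = £53,231,191.20 − £17,179,800 = £36,051,391.20.
Interest = £10,164,864.00, so EBIT − I = £25,886,527.20.
Degree of combined leverage = contribution ÷ (EBIT − I) = £53,231,191.20 ÷ £25,886,527.20 = 2.0563.
EPS therefore changes by 2.0563 × (+22.8%) = +46.9%.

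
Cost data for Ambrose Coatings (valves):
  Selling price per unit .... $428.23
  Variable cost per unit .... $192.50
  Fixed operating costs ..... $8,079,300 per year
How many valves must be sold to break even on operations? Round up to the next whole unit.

34,274 valves

Contribution margin per unit = $428.23 − $192.50 = $235.73.
Break-even Q = $8,079,300 / $235.73 = 34,273.53 → 34,274 valves.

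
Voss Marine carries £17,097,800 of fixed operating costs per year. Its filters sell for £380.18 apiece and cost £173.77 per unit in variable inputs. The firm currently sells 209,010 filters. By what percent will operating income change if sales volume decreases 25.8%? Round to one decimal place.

-42.7%

At 209,010 units, contribution = 209,010 × £206.41 = £43,141,754.10.
EBIT = £43,141,754.10 − £17,097,800 = £26,043,954.10.
So DOL = total CM / EBIT = £43,141,754.10 / £26,043,954.10 = 1.6565.
So EBIT moves 1.6565 × (-25.8%) = -42.7%.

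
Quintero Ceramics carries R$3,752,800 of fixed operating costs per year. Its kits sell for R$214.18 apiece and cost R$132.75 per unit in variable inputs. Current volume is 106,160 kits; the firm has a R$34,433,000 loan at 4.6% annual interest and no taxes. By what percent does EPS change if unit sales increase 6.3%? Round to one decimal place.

At 106,160 units, contribution = 106,160 × R$81.43 = R$8,644,608.80.
Subtracting fixed costs: EBIT = R$8,644,608.80 − R$3,752,800 = R$4,891,808.80.
After interest of R$1,583,918.00, pre-tax earnings = R$3,307,890.80.
Degree of combined leverage = contribution ÷ (EBIT − I) = R$8,644,608.80 ÷ R$3,307,890.80 = 2.6133.
%ΔEPS = DCL × %ΔSales = 2.6133 × +6.3% = +16.5%.

+16.5%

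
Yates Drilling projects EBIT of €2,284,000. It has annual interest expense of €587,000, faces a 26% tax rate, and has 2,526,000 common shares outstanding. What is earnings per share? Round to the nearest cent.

€0.50

Pre-tax income = €2,284,000 − €587,000.00 = €1,697,000.00.
After tax at 26%: net income = €1,697,000.00 × 0.74 = €1,255,780.00.
Per share: €1,255,780.00 / 2,526,000 shares = €0.50.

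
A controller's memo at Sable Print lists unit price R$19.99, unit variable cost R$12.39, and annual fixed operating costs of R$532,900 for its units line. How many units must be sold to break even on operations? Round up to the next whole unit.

Unit CM = price − variable cost = R$19.99 − R$12.39 = R$7.60.
Units to break even: R$532,900 ÷ R$7.60 = 70,118.42, rounded up to 70,119.

70,119 units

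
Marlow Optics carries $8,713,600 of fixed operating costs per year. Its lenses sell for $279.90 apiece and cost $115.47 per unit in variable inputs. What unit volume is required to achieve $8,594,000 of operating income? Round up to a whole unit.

Unit CM = price − variable cost = $279.90 − $115.47 = $164.43.
Units = (FC + target) / CM = ($8,713,600 + $8,594,000) / $164.43 = 105,258.16, so 105,259 lenses.

105,259 lenses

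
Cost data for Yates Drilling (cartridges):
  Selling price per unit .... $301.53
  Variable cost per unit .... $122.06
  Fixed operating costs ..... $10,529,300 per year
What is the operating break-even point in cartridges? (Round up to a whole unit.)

Each unit contributes $301.53 − $122.06 = $179.47.
Break-even Q = $10,529,300 / $179.47 = 58,668.86 → 58,669 cartridges.

58,669 cartridges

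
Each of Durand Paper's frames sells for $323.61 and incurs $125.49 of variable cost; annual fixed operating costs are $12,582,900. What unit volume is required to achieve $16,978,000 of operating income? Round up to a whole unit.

Contribution margin per unit = $323.61 − $125.49 = $198.12.
Units = (FC + target) / CM = ($12,582,900 + $16,978,000) / $198.12 = 149,207.05, so 149,208 frames.

149,208 frames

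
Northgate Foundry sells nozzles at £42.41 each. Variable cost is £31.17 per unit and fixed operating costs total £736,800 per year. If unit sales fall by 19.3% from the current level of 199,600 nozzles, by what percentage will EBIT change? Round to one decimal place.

Total contribution margin = 199,600 × £11.24 = £2,243,504.00.
Subtracting fixed costs: EBIT = £2,243,504.00 − £736,800 = £1,506,704.00.
Degree of operating leverage = £2,243,504.00 / £1,506,704.00 = 1.4890.
Operating income changes by 1.4890 × -19.3% = -28.7%.

-28.7%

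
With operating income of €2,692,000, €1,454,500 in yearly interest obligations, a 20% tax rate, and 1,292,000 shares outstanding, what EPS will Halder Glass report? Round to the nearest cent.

€0.77

Pre-tax income = €2,692,000 − €1,454,500.00 = €1,237,500.00.
Net income = €1,237,500.00 × (1 − 0.20) = €990,000.00.
Per share: €990,000.00 / 1,292,000 shares = €0.77.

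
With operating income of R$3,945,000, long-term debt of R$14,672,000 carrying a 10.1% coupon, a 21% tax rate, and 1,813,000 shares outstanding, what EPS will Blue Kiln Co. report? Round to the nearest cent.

R$1.07

Pre-tax income = R$3,945,000 − R$1,481,872.00 = R$2,463,128.00.
After tax at 21%: net income = R$2,463,128.00 × 0.79 = R$1,945,871.12.
Per share: R$1,945,871.12 / 1,813,000 shares = R$1.07.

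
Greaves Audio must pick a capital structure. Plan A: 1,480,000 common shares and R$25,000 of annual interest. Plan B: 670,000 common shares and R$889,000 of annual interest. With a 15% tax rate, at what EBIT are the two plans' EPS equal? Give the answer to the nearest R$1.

At indifference, (EBIT − 25,000)(1 − t)/1,480,000 = (EBIT − 889,000)(1 − t)/670,000.
The (1 − t) factor cancels: (EBIT − 25,000) × 670,000 = (EBIT − 889,000) × 1,480,000.
EBIT × (1,480,000 − 670,000) = 889,000 × 1,480,000 − 25,000 × 670,000 = 1,298,970,000,000, so EBIT = 1,298,970,000,000 ÷ 810,000 = 1,603,666.67.

R$1,603,667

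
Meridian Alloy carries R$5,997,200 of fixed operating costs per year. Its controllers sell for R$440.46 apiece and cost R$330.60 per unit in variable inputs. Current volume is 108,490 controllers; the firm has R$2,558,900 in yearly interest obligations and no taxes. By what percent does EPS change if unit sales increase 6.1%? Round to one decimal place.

Total contribution margin = 108,490 × R$109.86 = R$11,918,711.40.
Subtracting fixed costs: EBIT = R$11,918,711.40 − R$5,997,200 = R$5,921,511.40.
After interest of R$2,558,900.00, pre-tax earnings = R$3,362,611.40.
Degree of combined leverage = contribution ÷ (EBIT − I) = R$11,918,711.40 ÷ R$3,362,611.40 = 3.5445.
EPS therefore changes by 3.5445 × (+6.1%) = +21.6%.

+21.6%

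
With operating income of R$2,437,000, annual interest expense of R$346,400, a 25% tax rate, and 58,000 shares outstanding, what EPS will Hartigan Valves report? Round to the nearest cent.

Interest = R$346,400.00, so EBT = R$2,437,000 − R$346,400.00 = R$2,090,600.00.
Net income = R$2,090,600.00 × (1 − 0.25) = R$1,567,950.00.
EPS = R$1,567,950.00 ÷ 58,000 = R$27.03.

R$27.03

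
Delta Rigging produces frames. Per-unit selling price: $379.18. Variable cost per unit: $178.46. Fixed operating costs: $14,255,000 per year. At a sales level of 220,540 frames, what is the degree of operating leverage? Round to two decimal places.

At 220,540 units, contribution = 220,540 × $200.72 = $44,266,788.80.
Subtracting fixed costs: EBIT = $44,266,788.80 − $14,255,000 = $30,011,788.80.
So DOL = total CM / EBIT = $44,266,788.80 / $30,011,788.80 = 1.4750.

1.47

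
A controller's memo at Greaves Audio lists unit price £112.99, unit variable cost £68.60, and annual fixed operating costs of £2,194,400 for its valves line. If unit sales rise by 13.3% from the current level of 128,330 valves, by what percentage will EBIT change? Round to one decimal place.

+21.6%

Total contribution margin = 128,330 × £44.39 = £5,696,568.70.
Operating income = contribution − fixed costs = £5,696,568.70 − £2,194,400 = £3,502,168.70.
Degree of operating leverage = £5,696,568.70 / £3,502,168.70 = 1.6266.
Operating income changes by 1.6266 × +13.3% = +21.6%.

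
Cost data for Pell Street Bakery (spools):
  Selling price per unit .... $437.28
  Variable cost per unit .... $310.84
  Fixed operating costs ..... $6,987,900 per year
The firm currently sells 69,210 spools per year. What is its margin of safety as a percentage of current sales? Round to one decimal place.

20.1%

Unit CM = price − variable cost = $437.28 − $310.84 = $126.44. Break-even units = $6,987,900 ÷ $126.44 = 55,266.53; break-even revenue = 55,266.53 × $437.28 = $24,166,948.05.
Actual sales revenue = 69,210 × $437.28 = $30,264,148.80.
Margin of safety = ($30,264,148.80 − $24,166,948.05) ÷ $30,264,148.80 = 20.1%.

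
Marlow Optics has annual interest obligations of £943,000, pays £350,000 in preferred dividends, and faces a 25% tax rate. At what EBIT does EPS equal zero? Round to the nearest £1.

£1,409,667

Preferred dividends are paid after tax, so their pre-tax equivalent is £350,000 ÷ (1 − 0.25) = £466,666.67.
EPS = 0 when EBIT covers interest plus the pre-tax preferred burden: £943,000 + £466,666.67 = £1,409,666.67.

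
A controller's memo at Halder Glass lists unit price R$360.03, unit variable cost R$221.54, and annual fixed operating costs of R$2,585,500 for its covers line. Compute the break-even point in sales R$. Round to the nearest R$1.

Contribution margin per unit = R$360.03 − R$221.54 = R$138.49, a CM ratio of R$138.49 ÷ R$360.03 = 0.3847.
Break-even sales = FC ÷ CM ratio = R$2,585,500 × R$360.03 / R$138.49 = R$6,721,479.

R$6,721,479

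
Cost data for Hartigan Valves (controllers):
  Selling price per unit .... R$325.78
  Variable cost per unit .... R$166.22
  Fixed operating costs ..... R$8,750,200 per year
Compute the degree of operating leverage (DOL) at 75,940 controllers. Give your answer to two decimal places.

Total contribution margin = 75,940 × R$159.56 = R$12,116,986.40.
EBIT = R$12,116,986.40 − R$8,750,200 = R$3,366,786.40.
So DOL = total CM / EBIT = R$12,116,986.40 / R$3,366,786.40 = 3.5990.

3.60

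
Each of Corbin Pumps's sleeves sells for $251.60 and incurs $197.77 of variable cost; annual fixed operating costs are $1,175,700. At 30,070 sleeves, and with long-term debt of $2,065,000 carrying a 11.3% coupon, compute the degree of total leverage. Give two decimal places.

7.72

Total contribution margin = 30,070 × $53.83 = $1,618,668.10.
EBIT = $1,618,668.10 − $1,175,700 = $442,968.10. Interest = $233,345.00, so EBIT − I = $209,623.10.
Degree of total leverage = total CM / (EBIT − interest) = $1,618,668.10 / $209,623.10 = 7.7218.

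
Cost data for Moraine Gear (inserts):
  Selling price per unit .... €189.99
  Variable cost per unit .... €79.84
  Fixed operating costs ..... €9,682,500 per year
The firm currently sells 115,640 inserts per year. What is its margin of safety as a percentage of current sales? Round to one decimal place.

24.0%

Each unit contributes €189.99 − €79.84 = €110.15. Break-even units = €9,682,500 ÷ €110.15 = 87,902.86; break-even revenue = 87,902.86 × €189.99 = €16,700,664.32.
Current sales = 115,640 × €189.99 = €21,970,443.60.
Margin of safety = (€21,970,443.60 − €16,700,664.32) ÷ €21,970,443.60 = 24.0%.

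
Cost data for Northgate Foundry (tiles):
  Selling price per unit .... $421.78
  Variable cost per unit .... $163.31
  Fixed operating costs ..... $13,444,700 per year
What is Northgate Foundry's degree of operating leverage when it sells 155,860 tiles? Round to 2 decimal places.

1.50

Contribution at this volume is 155,860 × $258.47 = $40,285,134.20.
Operating income = contribution − fixed costs = $40,285,134.20 − $13,444,700 = $26,840,434.20.
DOL = contribution ÷ EBIT = $40,285,134.20 ÷ $26,840,434.20 = 1.5009.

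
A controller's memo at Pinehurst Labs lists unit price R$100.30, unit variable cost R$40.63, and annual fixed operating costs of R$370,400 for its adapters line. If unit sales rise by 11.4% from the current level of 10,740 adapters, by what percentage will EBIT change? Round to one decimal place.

+27.0%

Contribution at this volume is 10,740 × R$59.67 = R$640,855.80.
EBIT = R$640,855.80 − R$370,400 = R$270,455.80.
So DOL = total CM / EBIT = R$640,855.80 / R$270,455.80 = 2.3695.
So EBIT moves 2.3695 × (+11.4%) = +27.0%.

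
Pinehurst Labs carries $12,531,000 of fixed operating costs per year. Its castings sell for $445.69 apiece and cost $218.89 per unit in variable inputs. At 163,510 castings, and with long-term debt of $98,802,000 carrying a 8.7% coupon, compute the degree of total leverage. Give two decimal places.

At 163,510 units, contribution = 163,510 × $226.80 = $37,084,068.00.
EBIT = $37,084,068.00 − $12,531,000 = $24,553,068.00. Interest = $8,595,774.00.
DOL = $37,084,068.00 ÷ $24,553,068.00 = 1.5104; DFL = $24,553,068.00 ÷ $15,957,294.00 = 1.5387.
Combined leverage = 1.5104 × 1.5387 = 2.3241.

2.32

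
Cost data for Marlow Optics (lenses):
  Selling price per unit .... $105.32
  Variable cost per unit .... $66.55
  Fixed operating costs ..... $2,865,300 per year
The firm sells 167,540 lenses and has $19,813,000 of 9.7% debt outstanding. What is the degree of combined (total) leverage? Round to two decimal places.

Contribution at this volume is 167,540 × $38.77 = $6,495,525.80.
EBIT = $6,495,525.80 − $2,865,300 = $3,630,225.80. Interest = $1,921,861.00, so EBIT − I = $1,708,364.80.
DCL = contribution ÷ (EBIT − I) = $6,495,525.80 ÷ $1,708,364.80 = 3.8022.

3.80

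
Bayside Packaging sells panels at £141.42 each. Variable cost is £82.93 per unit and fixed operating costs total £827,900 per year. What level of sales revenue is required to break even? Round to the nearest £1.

£2,001,737

CM per unit = £141.42 − £82.93 = £58.49; CM ratio = £58.49 / £141.42 = 0.4136.
Break-even revenue = fixed costs × price ÷ CM = £827,900 × £141.42 ÷ £58.49 = £2,001,737.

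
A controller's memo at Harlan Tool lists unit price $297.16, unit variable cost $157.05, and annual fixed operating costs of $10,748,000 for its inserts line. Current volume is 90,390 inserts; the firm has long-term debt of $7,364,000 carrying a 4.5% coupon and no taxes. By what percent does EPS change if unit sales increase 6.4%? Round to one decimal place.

+51.1%

At 90,390 units, contribution = 90,390 × $140.11 = $12,664,542.90.
EBIT = $12,664,542.90 − $10,748,000 = $1,916,542.90.
After interest of $331,380.00, pre-tax earnings = $1,585,162.90.
Degree of combined leverage = contribution ÷ (EBIT − I) = $12,664,542.90 ÷ $1,585,162.90 = 7.9894.
%ΔEPS = DCL × %ΔSales = 7.9894 × +6.4% = +51.1%.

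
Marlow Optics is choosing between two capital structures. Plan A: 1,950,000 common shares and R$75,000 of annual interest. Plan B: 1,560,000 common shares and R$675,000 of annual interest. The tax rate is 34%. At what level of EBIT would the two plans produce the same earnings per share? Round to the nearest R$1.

Set EPS_A = EPS_B: (EBIT − R$75,000)(1 − 0.34) ÷ 1,950,000 = (EBIT − R$675,000)(1 − 0.34) ÷ 1,560,000.
Cancelling (1 − t) and cross-multiplying: 1,560,000·(EBIT − 75,000) = 1,950,000·(EBIT − 675,000).
Solving, EBIT = (675,000·1,950,000 − 75,000·1,560,000) / (1,950,000 − 1,560,000) = 1,199,250,000,000 / 390,000 = 3,075,000.00.

R$3,075,000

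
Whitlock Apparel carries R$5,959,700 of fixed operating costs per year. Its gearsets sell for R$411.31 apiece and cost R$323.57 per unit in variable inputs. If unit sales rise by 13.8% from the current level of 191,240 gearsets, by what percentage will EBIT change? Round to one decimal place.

+21.4%

At 191,240 units, contribution = 191,240 × R$87.74 = R$16,779,397.60.
Subtracting fixed costs: EBIT = R$16,779,397.60 − R$5,959,700 = R$10,819,697.60.
Degree of operating leverage = R$16,779,397.60 / R$10,819,697.60 = 1.5508.
%ΔEBIT = DOL × %ΔSales = 1.5508 × +13.8% = +21.4%.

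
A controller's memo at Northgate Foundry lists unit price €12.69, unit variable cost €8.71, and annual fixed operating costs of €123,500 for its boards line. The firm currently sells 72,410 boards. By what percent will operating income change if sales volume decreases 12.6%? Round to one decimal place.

-22.0%

Total contribution margin = 72,410 × €3.98 = €288,191.80.
EBIT = €288,191.80 − €123,500 = €164,691.80.
So DOL = total CM / EBIT = €288,191.80 / €164,691.80 = 1.7499.
Operating income changes by 1.7499 × -12.6% = -22.0%.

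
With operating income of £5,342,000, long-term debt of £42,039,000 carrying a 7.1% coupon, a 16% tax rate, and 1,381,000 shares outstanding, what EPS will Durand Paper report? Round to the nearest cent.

£1.43

Interest = £2,984,769.00, so EBT = £5,342,000 − £2,984,769.00 = £2,357,231.00.
After tax at 16%: net income = £2,357,231.00 × 0.84 = £1,980,074.04.
EPS = £1,980,074.04 ÷ 1,381,000 = £1.43.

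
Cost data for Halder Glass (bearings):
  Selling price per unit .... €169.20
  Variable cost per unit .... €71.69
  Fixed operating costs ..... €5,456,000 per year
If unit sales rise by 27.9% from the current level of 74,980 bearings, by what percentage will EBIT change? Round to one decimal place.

Contribution at this volume is 74,980 × €97.51 = €7,311,299.80.
EBIT = €7,311,299.80 − €5,456,000 = €1,855,299.80.
Degree of operating leverage = €7,311,299.80 / €1,855,299.80 = 3.9408.
%ΔEBIT = DOL × %ΔSales = 3.9408 × +27.9% = +109.9%.

+109.9%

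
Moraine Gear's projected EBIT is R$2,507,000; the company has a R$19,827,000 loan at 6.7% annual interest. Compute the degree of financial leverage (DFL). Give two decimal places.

2.13

Annual interest charges come to R$1,328,409.00.
Degree of financial leverage = EBIT / (EBIT − interest) = R$2,507,000 / R$1,178,591.00 = 2.1271.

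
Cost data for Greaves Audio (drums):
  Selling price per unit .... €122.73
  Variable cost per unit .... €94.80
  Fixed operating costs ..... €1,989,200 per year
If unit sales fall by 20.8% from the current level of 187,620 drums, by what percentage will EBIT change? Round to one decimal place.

-33.5%

Contribution at this volume is 187,620 × €27.93 = €5,240,226.60.
EBIT = €5,240,226.60 − €1,989,200 = €3,251,026.60.
So DOL = total CM / EBIT = €5,240,226.60 / €3,251,026.60 = 1.6119.
So EBIT moves 1.6119 × (-20.8%) = -33.5%.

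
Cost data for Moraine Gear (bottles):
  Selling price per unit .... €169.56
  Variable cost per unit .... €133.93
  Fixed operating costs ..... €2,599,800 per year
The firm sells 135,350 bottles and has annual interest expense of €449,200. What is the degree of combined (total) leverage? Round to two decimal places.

Contribution at this volume is 135,350 × €35.63 = €4,822,520.50.
Subtracting fixed costs: EBIT = €4,822,520.50 − €2,599,800 = €2,222,720.50. Interest = €449,200.00.
DOL = €4,822,520.50 ÷ €2,222,720.50 = 2.1696; DFL = €2,222,720.50 ÷ €1,773,520.50 = 1.2533.
DCL = DOL × DFL = 2.1696 × 1.2533 = 2.7192.

2.72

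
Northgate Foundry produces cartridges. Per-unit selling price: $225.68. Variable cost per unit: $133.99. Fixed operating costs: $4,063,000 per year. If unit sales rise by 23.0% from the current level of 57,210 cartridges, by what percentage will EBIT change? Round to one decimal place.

At 57,210 units, contribution = 57,210 × $91.69 = $5,245,584.90.
Operating income = contribution − fixed costs = $5,245,584.90 − $4,063,000 = $1,182,584.90.
Degree of operating leverage = $5,245,584.90 / $1,182,584.90 = 4.4357.
%ΔEBIT = DOL × %ΔSales = 4.4357 × +23.0% = +102.0%.

+102.0%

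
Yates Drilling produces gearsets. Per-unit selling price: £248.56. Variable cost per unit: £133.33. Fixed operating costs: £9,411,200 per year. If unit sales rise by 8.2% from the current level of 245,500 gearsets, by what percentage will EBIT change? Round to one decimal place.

+12.3%

At 245,500 units, contribution = 245,500 × £115.23 = £28,288,965.00.
Operating income = contribution − fixed costs = £28,288,965.00 − £9,411,200 = £18,877,765.00.
Degree of operating leverage = £28,288,965.00 / £18,877,765.00 = 1.4985.
%ΔEBIT = DOL × %ΔSales = 1.4985 × +8.2% = +12.3%.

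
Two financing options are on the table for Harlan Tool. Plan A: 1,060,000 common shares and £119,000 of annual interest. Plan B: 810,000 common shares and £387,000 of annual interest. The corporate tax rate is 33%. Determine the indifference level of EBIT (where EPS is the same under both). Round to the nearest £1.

£1,255,320

Set EPS_A = EPS_B: (EBIT − £119,000)(1 − 0.33) ÷ 1,060,000 = (EBIT − £387,000)(1 − 0.33) ÷ 810,000.
The (1 − t) factor cancels: (EBIT − 119,000) × 810,000 = (EBIT − 387,000) × 1,060,000.
Solving, EBIT = (387,000·1,060,000 − 119,000·810,000) / (1,060,000 − 810,000) = 313,830,000,000 / 250,000 = 1,255,320.00.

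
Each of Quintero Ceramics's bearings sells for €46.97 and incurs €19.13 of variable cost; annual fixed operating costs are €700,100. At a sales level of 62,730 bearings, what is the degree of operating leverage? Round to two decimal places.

Total contribution margin = 62,730 × €27.84 = €1,746,403.20.
Subtracting fixed costs: EBIT = €1,746,403.20 − €700,100 = €1,046,303.20.
DOL = contribution ÷ EBIT = €1,746,403.20 ÷ €1,046,303.20 = 1.6691.

1.67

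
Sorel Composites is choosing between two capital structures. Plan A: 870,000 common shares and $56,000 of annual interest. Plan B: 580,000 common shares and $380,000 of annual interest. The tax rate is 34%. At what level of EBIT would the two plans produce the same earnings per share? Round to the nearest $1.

At indifference, (EBIT − 56,000)(1 − t)/870,000 = (EBIT − 380,000)(1 − t)/580,000.
The (1 − t) factor cancels: (EBIT − 56,000) × 580,000 = (EBIT − 380,000) × 870,000.
EBIT × (870,000 − 580,000) = 380,000 × 870,000 − 56,000 × 580,000 = 298,120,000,000, so EBIT = 298,120,000,000 ÷ 290,000 = 1,028,000.00.

$1,028,000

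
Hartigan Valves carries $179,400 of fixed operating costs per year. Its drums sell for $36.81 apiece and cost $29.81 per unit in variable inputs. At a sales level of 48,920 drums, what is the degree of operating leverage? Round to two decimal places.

2.10

Contribution at this volume is 48,920 × $7.00 = $342,440.00.
Subtracting fixed costs: EBIT = $342,440.00 − $179,400 = $163,040.00.
Degree of operating leverage = $342,440.00 / $163,040.00 = 2.1003.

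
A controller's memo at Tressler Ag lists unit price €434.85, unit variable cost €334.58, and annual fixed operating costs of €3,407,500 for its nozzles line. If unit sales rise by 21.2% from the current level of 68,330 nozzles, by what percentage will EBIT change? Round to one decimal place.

+42.2%

Total contribution margin = 68,330 × €100.27 = €6,851,449.10.
Operating income = contribution − fixed costs = €6,851,449.10 − €3,407,500 = €3,443,949.10.
Degree of operating leverage = €6,851,449.10 / €3,443,949.10 = 1.9894.
So EBIT moves 1.9894 × (+21.2%) = +42.2%.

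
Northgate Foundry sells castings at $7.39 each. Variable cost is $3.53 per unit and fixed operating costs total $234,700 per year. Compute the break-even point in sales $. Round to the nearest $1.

$449,335

Contribution margin per unit = $7.39 − $3.53 = $3.86, a CM ratio of $3.86 ÷ $7.39 = 0.5223.
Break-even sales = FC ÷ CM ratio = $234,700 × $7.39 / $3.86 = $449,335.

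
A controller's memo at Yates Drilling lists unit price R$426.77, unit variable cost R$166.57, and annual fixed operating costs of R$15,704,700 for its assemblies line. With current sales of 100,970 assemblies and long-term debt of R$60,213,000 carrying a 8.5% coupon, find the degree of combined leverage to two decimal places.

4.82

At 100,970 units, contribution = 100,970 × R$260.20 = R$26,272,394.00.
Operating income = contribution − fixed costs = R$26,272,394.00 − R$15,704,700 = R$10,567,694.00. Interest = R$5,118,105.00.
DOL = R$26,272,394.00 ÷ R$10,567,694.00 = 2.4861; DFL = R$10,567,694.00 ÷ R$5,449,589.00 = 1.9392.
DCL = DOL × DFL = 2.4861 × 1.9392 = 4.8210.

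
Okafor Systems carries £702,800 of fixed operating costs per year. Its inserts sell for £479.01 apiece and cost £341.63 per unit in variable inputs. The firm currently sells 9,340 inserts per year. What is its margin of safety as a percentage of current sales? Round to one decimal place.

45.2%

Each unit contributes £479.01 − £341.63 = £137.38. Break-even units = £702,800 ÷ £137.38 = 5,115.74; break-even revenue = 5,115.74 × £479.01 = £2,450,489.36.
Actual sales revenue = 9,340 × £479.01 = £4,473,953.40.
Margin of safety = (£4,473,953.40 − £2,450,489.36) ÷ £4,473,953.40 = 45.2%.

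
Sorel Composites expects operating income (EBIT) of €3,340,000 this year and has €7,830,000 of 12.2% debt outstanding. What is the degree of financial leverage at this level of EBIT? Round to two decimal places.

1.40

Annual interest charges come to €955,260.00.
Degree of financial leverage = EBIT / (EBIT − interest) = €3,340,000 / €2,384,740.00 = 1.4006.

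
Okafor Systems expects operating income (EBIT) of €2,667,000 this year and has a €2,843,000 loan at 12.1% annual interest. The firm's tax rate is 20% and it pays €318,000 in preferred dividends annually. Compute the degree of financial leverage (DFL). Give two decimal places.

Annual interest charges come to €344,003.00.
Pre-tax preferred-dividend burden = €318,000 ÷ (1 − 0.20) = €397,500.00.
DFL = EBIT ÷ [EBIT − I − D_p/(1−t)] = €2,667,000 ÷ [€2,667,000 − €344,003.00 − €397,500.00] = €2,667,000 ÷ €1,925,497.00 = 1.3851.

1.39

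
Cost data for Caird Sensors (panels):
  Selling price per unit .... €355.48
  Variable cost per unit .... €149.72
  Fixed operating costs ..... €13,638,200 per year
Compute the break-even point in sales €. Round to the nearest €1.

€23,561,952

Contribution margin per unit = €355.48 − €149.72 = €205.76, a CM ratio of €205.76 ÷ €355.48 = 0.5788.
Break-even sales = FC ÷ CM ratio = €13,638,200 × €355.48 / €205.76 = €23,561,952.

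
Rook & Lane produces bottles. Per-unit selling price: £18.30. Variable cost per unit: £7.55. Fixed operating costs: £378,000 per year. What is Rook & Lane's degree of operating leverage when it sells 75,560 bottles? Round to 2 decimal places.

1.87

Contribution at this volume is 75,560 × £10.75 = £812,270.00.
Operating income = contribution − fixed costs = £812,270.00 − £378,000 = £434,270.00.
Degree of operating leverage = £812,270.00 / £434,270.00 = 1.8704.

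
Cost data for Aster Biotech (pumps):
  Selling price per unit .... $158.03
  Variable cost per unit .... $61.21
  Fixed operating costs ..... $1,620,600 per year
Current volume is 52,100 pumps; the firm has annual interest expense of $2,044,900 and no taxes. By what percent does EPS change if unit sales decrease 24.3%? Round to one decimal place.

-88.9%

Total contribution margin = 52,100 × $96.82 = $5,044,322.00.
Subtracting fixed costs: EBIT = $5,044,322.00 − $1,620,600 = $3,423,722.00.
After interest of $2,044,900.00, pre-tax earnings = $1,378,822.00.
Degree of combined leverage = contribution ÷ (EBIT − I) = $5,044,322.00 ÷ $1,378,822.00 = 3.6584.
EPS therefore changes by 3.6584 × (-24.3%) = -88.9%.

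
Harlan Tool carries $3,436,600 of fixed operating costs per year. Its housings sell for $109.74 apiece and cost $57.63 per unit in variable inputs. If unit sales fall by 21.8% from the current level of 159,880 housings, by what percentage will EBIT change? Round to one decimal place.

At 159,880 units, contribution = 159,880 × $52.11 = $8,331,346.80.
EBIT = $8,331,346.80 − $3,436,600 = $4,894,746.80.
DOL = contribution ÷ EBIT = $8,331,346.80 ÷ $4,894,746.80 = 1.7021.
%ΔEBIT = DOL × %ΔSales = 1.7021 × -21.8% = -37.1%.

-37.1%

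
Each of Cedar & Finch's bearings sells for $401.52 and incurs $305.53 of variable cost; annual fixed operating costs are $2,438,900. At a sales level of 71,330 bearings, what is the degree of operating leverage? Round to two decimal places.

1.55

At 71,330 units, contribution = 71,330 × $95.99 = $6,846,966.70.
Subtracting fixed costs: EBIT = $6,846,966.70 − $2,438,900 = $4,408,066.70.
Degree of operating leverage = $6,846,966.70 / $4,408,066.70 = 1.5533.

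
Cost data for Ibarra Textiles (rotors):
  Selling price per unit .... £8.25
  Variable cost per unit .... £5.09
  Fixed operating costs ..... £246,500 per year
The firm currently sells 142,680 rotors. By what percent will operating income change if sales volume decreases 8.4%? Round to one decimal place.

Total contribution margin = 142,680 × £3.16 = £450,868.80.
Operating income = contribution − fixed costs = £450,868.80 − £246,500 = £204,368.80.
Degree of operating leverage = £450,868.80 / £204,368.80 = 2.2062.
%ΔEBIT = DOL × %ΔSales = 2.2062 × -8.4% = -18.5%.

-18.5%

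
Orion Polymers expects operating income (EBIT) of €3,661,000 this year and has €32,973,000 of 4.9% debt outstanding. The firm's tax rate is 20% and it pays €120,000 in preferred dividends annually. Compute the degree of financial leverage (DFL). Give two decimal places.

1.93

Annual interest charges come to €1,615,677.00.
Pre-tax preferred-dividend burden = €120,000 ÷ (1 − 0.20) = €150,000.00.
DFL = EBIT ÷ [EBIT − I − D_p/(1−t)] = €3,661,000 ÷ [€3,661,000 − €1,615,677.00 − €150,000.00] = €3,661,000 ÷ €1,895,323.00 = 1.9316.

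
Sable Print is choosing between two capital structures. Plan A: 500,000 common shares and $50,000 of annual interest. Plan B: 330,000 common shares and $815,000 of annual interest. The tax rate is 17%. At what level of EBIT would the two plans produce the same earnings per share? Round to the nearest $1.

$2,300,000

Set EPS_A = EPS_B: (EBIT − $50,000)(1 − 0.17) ÷ 500,000 = (EBIT − $815,000)(1 − 0.17) ÷ 330,000.
The (1 − t) factor cancels: (EBIT − 50,000) × 330,000 = (EBIT − 815,000) × 500,000.
EBIT × (500,000 − 330,000) = 815,000 × 500,000 − 50,000 × 330,000 = 391,000,000,000, so EBIT = 391,000,000,000 ÷ 170,000 = 2,300,000.00.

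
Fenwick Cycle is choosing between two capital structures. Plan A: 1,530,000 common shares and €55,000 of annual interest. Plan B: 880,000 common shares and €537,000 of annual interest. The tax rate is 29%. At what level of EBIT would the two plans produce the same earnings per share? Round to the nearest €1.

€1,189,554

At indifference, (EBIT − 55,000)(1 − t)/1,530,000 = (EBIT − 537,000)(1 − t)/880,000.
The (1 − t) factor cancels: (EBIT − 55,000) × 880,000 = (EBIT − 537,000) × 1,530,000.
EBIT × (1,530,000 − 880,000) = 537,000 × 1,530,000 − 55,000 × 880,000 = 773,210,000,000, so EBIT = 773,210,000,000 ÷ 650,000 = 1,189,553.85.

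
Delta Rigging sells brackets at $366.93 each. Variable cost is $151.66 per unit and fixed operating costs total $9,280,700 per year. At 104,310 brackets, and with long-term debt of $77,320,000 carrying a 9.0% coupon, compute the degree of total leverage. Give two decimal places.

3.61

At 104,310 units, contribution = 104,310 × $215.27 = $22,454,813.70.
Subtracting fixed costs: EBIT = $22,454,813.70 − $9,280,700 = $13,174,113.70. Interest = $6,958,800.00.
DOL = $22,454,813.70 ÷ $13,174,113.70 = 1.7045; DFL = $13,174,113.70 ÷ $6,215,313.70 = 2.1196.
Combined leverage = 1.7045 × 2.1196 = 3.6129.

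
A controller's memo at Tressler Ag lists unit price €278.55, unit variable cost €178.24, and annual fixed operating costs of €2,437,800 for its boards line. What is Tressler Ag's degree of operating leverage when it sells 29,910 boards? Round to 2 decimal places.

5.33

At 29,910 units, contribution = 29,910 × €100.31 = €3,000,272.10.
EBIT = €3,000,272.10 − €2,437,800 = €562,472.10.
Degree of operating leverage = €3,000,272.10 / €562,472.10 = 5.3341.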